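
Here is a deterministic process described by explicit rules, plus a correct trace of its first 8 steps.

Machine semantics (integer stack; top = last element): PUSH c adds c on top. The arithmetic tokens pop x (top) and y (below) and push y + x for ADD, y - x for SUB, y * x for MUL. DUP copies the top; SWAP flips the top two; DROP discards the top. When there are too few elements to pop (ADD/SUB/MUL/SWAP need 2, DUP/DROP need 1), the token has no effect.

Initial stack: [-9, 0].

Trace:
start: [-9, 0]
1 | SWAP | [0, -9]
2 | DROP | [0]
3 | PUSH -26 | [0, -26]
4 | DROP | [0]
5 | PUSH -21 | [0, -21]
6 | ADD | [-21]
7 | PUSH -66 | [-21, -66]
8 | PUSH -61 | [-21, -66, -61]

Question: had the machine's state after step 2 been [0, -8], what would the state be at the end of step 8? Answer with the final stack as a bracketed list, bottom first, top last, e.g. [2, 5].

state after step 2 := [0, -8]
3 | PUSH -26 | [0, -8, -26]
4 | DROP | [0, -8]
5 | PUSH -21 | [0, -8, -21]
6 | ADD | [0, -29]
7 | PUSH -66 | [0, -29, -66]
8 | PUSH -61 | [0, -29, -66, -61]

[0, -29, -66, -61]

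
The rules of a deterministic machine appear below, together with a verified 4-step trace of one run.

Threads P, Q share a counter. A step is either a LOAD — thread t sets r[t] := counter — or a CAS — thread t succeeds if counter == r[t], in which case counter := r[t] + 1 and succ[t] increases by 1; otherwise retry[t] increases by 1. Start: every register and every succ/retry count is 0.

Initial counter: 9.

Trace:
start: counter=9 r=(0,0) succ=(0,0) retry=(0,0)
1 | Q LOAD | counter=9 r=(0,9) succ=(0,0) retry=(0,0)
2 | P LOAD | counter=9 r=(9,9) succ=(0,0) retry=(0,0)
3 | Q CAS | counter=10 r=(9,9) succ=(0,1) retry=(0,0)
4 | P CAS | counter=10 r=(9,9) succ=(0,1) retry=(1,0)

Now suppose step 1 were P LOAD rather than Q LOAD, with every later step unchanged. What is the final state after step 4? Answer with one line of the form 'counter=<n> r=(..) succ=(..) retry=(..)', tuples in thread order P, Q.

(re-executing from step 1 with the substitution; state before step 1: counter=9 r=(0,0) succ=(0,0) retry=(0,0))
1 | P LOAD | counter=9 r=(9,0) succ=(0,0) retry=(0,0)
2 | P LOAD | counter=9 r=(9,0) succ=(0,0) retry=(0,0)
3 | Q CAS | counter=9 r=(9,0) succ=(0,0) retry=(0,1)
4 | P CAS | counter=10 r=(9,0) succ=(1,0) retry=(0,1)

counter=10 r=(9,0) succ=(1,0) retry=(0,1)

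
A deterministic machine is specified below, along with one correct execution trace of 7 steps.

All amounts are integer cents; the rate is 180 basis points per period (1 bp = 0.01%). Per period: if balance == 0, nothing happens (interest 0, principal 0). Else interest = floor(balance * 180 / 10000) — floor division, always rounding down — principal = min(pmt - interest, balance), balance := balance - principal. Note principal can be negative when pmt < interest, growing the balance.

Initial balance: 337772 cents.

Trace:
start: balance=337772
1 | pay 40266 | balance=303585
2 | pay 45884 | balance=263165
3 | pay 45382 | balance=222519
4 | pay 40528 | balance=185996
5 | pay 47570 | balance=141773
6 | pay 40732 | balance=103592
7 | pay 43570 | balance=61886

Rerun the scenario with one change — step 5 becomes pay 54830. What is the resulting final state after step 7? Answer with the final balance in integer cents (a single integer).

54363

(re-executing from step 5 with the substitution; state before step 5: balance=185996)
5 | pay 54830 | balance=134513
6 | pay 40732 | balance=96202
7 | pay 43570 | balance=54363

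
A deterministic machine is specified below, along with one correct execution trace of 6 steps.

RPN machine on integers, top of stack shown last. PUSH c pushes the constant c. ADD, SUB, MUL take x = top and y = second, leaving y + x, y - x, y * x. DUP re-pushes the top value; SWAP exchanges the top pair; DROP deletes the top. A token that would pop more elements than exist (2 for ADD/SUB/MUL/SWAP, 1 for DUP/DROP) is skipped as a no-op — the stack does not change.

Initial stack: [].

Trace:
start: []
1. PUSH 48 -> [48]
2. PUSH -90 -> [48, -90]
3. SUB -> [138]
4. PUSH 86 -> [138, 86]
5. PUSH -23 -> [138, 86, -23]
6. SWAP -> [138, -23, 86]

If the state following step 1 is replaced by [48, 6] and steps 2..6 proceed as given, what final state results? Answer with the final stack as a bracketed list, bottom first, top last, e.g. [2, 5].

state after step 1 := [48, 6]
2. PUSH -90 -> [48, 6, -90]
3. SUB -> [48, 96]
4. PUSH 86 -> [48, 96, 86]
5. PUSH -23 -> [48, 96, 86, -23]
6. SWAP -> [48, 96, -23, 86]

[48, 96, -23, 86]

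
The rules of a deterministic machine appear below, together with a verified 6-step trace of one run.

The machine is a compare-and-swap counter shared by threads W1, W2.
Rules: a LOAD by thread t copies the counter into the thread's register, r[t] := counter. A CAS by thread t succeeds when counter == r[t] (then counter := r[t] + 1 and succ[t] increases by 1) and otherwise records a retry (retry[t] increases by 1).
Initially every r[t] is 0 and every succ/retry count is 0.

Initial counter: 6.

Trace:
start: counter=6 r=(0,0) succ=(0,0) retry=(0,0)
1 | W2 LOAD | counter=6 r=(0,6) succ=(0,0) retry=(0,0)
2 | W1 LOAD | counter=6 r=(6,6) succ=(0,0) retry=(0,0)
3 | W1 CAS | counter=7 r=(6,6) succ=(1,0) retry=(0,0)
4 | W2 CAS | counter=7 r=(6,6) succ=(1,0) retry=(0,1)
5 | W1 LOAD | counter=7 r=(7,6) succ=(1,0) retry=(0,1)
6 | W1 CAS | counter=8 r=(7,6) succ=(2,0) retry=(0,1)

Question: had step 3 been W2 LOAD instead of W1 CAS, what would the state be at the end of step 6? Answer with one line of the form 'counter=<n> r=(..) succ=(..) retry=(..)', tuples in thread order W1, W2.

counter=8 r=(7,6) succ=(1,1) retry=(0,0)

(re-executing from step 3 with the substitution; state before step 3: counter=6 r=(6,6) succ=(0,0) retry=(0,0))
3 | W2 LOAD | counter=6 r=(6,6) succ=(0,0) retry=(0,0)
4 | W2 CAS | counter=7 r=(6,6) succ=(0,1) retry=(0,0)
5 | W1 LOAD | counter=7 r=(7,6) succ=(0,1) retry=(0,0)
6 | W1 CAS | counter=8 r=(7,6) succ=(1,1) retry=(0,0)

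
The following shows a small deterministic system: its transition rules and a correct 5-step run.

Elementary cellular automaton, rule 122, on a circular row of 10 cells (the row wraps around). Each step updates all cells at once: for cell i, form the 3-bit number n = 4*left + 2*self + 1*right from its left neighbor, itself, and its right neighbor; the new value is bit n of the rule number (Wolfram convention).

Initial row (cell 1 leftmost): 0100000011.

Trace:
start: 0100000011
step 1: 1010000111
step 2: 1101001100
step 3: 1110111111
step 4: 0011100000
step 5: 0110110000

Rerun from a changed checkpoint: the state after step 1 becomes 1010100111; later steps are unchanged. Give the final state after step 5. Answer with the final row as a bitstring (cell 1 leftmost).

0110000110

state after step 1 := 1010100111
step 2: 1101011100
step 3: 1110110111
step 4: 0011111100
step 5: 0110000110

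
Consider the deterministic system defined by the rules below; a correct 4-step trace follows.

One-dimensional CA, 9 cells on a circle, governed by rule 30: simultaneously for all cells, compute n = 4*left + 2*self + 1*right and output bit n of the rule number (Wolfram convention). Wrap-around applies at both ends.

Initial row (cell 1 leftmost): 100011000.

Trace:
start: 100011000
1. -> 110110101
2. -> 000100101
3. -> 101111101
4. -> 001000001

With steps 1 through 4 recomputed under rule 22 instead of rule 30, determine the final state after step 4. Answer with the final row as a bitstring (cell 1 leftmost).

011100111

(re-executing steps 1..4 under rule 22; state before step 1: 100011000)
1. -> 110100101
2. -> 000111100
3. -> 001000010
4. -> 011100111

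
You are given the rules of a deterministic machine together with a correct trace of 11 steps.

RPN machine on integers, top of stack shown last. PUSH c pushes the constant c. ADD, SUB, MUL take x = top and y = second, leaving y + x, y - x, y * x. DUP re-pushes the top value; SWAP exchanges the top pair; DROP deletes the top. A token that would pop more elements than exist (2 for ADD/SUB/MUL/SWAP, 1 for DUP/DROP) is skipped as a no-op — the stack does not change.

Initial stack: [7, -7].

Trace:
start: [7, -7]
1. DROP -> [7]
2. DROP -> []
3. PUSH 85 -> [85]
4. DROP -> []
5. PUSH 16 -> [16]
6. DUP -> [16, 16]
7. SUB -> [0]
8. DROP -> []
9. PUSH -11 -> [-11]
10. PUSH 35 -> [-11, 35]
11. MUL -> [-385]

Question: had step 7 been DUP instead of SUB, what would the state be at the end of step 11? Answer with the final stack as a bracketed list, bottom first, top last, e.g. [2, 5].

(re-executing from step 7 with the substitution; state before step 7: [16, 16])
7. DUP -> [16, 16, 16]
8. DROP -> [16, 16]
9. PUSH -11 -> [16, 16, -11]
10. PUSH 35 -> [16, 16, -11, 35]
11. MUL -> [16, 16, -385]

[16, 16, -385]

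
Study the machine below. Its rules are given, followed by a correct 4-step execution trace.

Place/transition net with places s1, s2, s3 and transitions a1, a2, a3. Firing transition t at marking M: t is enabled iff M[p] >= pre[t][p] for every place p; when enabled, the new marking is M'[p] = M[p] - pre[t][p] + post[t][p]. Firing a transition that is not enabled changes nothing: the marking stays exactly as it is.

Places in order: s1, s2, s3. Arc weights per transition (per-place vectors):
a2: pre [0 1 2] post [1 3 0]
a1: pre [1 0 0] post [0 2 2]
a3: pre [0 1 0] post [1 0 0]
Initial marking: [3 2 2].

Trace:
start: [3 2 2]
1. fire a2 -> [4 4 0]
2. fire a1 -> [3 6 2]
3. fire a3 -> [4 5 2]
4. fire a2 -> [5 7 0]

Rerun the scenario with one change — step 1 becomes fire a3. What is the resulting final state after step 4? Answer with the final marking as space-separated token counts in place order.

5 4 2

(re-executing from step 1 with the substitution; state before step 1: [3 2 2])
1. fire a3 -> [4 1 2]
2. fire a1 -> [3 3 4]
3. fire a3 -> [4 2 4]
4. fire a2 -> [5 4 2]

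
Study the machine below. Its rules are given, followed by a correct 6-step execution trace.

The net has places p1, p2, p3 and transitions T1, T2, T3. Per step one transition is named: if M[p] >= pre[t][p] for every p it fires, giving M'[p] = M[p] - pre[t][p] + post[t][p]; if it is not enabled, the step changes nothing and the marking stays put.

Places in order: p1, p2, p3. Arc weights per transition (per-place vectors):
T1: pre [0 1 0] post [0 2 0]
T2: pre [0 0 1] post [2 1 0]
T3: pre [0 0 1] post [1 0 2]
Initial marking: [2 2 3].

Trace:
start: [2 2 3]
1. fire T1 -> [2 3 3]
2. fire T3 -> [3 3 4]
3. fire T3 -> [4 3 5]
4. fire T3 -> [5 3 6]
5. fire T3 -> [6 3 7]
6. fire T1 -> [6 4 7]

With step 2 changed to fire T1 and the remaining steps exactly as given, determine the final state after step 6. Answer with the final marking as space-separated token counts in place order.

(re-executing from step 2 with the substitution; state before step 2: [2 3 3])
2. fire T1 -> [2 4 3]
3. fire T3 -> [3 4 4]
4. fire T3 -> [4 4 5]
5. fire T3 -> [5 4 6]
6. fire T1 -> [5 5 6]

5 5 6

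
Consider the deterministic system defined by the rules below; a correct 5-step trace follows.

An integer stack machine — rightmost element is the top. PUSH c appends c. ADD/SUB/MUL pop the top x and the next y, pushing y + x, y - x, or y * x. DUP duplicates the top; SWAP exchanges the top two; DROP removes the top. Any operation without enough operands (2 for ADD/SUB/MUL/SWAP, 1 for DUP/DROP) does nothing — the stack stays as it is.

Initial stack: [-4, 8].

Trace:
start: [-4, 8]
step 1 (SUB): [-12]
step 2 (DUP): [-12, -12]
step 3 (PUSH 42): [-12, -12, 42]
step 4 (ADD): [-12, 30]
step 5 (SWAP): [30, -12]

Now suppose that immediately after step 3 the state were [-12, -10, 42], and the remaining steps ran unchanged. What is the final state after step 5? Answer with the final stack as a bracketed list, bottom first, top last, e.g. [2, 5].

[32, -12]

state after step 3 := [-12, -10, 42]
step 4 (ADD): [-12, 32]
step 5 (SWAP): [32, -12]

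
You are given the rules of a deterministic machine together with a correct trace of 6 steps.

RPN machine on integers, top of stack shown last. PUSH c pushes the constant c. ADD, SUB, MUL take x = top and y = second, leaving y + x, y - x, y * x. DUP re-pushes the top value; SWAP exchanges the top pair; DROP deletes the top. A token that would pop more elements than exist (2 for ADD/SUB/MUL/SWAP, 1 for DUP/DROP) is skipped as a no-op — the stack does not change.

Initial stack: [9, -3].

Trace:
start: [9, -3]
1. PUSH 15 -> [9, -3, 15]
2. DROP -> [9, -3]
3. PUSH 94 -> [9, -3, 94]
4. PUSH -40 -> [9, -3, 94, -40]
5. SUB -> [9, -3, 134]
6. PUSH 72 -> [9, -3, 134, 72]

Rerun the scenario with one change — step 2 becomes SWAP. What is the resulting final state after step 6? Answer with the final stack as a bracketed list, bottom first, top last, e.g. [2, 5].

[9, 15, -3, 134, 72]

(re-executing from step 2 with the substitution; state before step 2: [9, -3, 15])
2. SWAP -> [9, 15, -3]
3. PUSH 94 -> [9, 15, -3, 94]
4. PUSH -40 -> [9, 15, -3, 94, -40]
5. SUB -> [9, 15, -3, 134]
6. PUSH 72 -> [9, 15, -3, 134, 72]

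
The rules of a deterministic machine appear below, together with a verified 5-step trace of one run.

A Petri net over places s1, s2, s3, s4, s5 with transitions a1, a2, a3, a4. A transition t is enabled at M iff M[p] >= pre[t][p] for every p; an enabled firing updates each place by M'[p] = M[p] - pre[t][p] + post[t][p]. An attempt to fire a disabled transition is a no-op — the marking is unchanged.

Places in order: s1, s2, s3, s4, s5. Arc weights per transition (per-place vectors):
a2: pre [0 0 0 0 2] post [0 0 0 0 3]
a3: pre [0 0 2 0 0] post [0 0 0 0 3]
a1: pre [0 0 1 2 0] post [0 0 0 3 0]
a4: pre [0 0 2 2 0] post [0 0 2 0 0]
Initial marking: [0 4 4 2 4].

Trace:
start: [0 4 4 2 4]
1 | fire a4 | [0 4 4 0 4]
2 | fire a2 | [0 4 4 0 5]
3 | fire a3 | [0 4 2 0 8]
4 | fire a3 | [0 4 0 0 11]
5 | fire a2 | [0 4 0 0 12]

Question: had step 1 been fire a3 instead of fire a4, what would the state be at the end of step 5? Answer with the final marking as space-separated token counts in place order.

(re-executing from step 1 with the substitution; state before step 1: [0 4 4 2 4])
1 | fire a3 | [0 4 2 2 7]
2 | fire a2 | [0 4 2 2 8]
3 | fire a3 | [0 4 0 2 11]
4 | fire a3 | [0 4 0 2 11]
5 | fire a2 | [0 4 0 2 12]

0 4 0 2 12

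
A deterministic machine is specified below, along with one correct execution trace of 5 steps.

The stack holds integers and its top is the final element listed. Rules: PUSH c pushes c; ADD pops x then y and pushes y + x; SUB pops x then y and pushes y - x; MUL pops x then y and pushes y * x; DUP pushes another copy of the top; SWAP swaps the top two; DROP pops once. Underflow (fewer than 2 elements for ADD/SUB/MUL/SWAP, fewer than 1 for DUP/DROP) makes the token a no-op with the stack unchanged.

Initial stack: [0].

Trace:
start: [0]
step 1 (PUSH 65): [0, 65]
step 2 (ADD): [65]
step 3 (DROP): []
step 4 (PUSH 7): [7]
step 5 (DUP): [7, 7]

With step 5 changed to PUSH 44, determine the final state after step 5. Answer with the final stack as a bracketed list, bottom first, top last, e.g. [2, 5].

(re-executing from step 5 with the substitution; state before step 5: [7])
step 5 (PUSH 44): [7, 44]

[7, 44]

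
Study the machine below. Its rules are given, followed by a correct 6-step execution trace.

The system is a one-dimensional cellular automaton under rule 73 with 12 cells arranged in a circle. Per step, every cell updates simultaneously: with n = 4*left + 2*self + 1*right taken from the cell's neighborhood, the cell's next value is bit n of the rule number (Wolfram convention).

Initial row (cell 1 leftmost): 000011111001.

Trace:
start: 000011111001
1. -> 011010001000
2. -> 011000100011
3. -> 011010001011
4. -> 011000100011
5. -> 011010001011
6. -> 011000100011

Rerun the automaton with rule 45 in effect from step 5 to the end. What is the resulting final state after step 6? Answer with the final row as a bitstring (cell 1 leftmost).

100011111111

(re-executing steps 5..6 under rule 45; state before step 5: 011000100011)
5. -> 110010101010
6. -> 100011111111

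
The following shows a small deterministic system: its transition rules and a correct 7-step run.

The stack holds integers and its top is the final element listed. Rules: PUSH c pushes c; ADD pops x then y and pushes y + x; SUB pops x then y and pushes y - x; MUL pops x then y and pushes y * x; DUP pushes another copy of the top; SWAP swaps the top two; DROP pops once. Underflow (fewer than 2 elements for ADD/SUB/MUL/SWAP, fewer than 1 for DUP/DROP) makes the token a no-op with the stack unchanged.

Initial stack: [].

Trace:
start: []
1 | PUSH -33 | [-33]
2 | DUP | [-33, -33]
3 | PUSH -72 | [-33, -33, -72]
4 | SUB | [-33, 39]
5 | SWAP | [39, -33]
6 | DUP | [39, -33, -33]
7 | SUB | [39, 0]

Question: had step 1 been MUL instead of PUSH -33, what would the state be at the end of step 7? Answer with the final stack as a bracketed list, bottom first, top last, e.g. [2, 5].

[0]

(re-executing from step 1 with the substitution; state before step 1: [])
1 | MUL | []
2 | DUP | []
3 | PUSH -72 | [-72]
4 | SUB | [-72]
5 | SWAP | [-72]
6 | DUP | [-72, -72]
7 | SUB | [0]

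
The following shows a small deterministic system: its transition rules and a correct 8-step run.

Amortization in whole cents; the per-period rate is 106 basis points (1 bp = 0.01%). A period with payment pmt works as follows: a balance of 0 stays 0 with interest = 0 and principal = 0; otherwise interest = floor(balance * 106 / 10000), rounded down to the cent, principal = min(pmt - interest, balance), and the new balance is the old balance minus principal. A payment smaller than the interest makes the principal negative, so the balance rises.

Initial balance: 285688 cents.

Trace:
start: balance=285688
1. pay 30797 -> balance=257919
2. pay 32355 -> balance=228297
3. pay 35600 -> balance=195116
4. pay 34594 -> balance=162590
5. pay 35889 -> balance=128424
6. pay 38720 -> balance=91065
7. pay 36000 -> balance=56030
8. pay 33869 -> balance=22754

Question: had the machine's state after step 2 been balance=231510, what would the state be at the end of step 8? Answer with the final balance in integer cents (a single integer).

26177

state after step 2 := balance=231510
3. pay 35600 -> balance=198364
4. pay 34594 -> balance=165872
5. pay 35889 -> balance=131741
6. pay 38720 -> balance=94417
7. pay 36000 -> balance=59417
8. pay 33869 -> balance=26177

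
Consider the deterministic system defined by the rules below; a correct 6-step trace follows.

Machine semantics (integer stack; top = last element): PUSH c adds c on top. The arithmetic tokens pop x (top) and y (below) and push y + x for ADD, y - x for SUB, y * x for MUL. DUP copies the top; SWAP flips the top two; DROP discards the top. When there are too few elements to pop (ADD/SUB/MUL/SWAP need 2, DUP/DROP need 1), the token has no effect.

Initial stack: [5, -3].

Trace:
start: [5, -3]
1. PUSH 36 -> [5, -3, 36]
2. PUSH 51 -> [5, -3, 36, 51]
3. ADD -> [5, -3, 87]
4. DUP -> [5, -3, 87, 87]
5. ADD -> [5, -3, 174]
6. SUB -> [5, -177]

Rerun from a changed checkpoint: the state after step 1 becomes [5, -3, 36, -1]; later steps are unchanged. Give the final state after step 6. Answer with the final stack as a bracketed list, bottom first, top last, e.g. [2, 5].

state after step 1 := [5, -3, 36, -1]
2. PUSH 51 -> [5, -3, 36, -1, 51]
3. ADD -> [5, -3, 36, 50]
4. DUP -> [5, -3, 36, 50, 50]
5. ADD -> [5, -3, 36, 100]
6. SUB -> [5, -3, -64]

[5, -3, -64]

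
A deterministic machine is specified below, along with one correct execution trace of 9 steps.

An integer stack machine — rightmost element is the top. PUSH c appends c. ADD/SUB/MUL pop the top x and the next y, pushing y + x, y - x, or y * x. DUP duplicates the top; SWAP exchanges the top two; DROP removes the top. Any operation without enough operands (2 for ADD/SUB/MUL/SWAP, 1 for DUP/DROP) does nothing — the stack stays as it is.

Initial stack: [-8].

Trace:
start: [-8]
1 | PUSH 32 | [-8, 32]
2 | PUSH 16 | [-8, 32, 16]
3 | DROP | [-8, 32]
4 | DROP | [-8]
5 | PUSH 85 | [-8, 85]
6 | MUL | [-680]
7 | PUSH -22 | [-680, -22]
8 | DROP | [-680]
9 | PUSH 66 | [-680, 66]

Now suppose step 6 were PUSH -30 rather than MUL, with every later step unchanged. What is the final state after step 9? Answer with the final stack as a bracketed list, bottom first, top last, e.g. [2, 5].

(re-executing from step 6 with the substitution; state before step 6: [-8, 85])
6 | PUSH -30 | [-8, 85, -30]
7 | PUSH -22 | [-8, 85, -30, -22]
8 | DROP | [-8, 85, -30]
9 | PUSH 66 | [-8, 85, -30, 66]

[-8, 85, -30, 66]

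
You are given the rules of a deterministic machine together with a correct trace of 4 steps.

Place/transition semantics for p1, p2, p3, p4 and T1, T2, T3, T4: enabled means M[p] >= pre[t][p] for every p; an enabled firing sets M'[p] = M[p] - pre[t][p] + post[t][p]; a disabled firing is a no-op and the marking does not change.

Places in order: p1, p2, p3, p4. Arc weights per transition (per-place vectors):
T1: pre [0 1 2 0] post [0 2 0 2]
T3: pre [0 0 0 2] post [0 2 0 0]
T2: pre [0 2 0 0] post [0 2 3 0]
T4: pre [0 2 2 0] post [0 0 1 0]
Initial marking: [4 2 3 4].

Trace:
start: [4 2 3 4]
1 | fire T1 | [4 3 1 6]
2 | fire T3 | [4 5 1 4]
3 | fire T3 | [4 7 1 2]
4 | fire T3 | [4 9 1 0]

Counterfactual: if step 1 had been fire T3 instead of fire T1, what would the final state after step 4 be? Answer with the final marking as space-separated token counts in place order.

4 6 3 0

(re-executing from step 1 with the substitution; state before step 1: [4 2 3 4])
1 | fire T3 | [4 4 3 2]
2 | fire T3 | [4 6 3 0]
3 | fire T3 | [4 6 3 0]
4 | fire T3 | [4 6 3 0]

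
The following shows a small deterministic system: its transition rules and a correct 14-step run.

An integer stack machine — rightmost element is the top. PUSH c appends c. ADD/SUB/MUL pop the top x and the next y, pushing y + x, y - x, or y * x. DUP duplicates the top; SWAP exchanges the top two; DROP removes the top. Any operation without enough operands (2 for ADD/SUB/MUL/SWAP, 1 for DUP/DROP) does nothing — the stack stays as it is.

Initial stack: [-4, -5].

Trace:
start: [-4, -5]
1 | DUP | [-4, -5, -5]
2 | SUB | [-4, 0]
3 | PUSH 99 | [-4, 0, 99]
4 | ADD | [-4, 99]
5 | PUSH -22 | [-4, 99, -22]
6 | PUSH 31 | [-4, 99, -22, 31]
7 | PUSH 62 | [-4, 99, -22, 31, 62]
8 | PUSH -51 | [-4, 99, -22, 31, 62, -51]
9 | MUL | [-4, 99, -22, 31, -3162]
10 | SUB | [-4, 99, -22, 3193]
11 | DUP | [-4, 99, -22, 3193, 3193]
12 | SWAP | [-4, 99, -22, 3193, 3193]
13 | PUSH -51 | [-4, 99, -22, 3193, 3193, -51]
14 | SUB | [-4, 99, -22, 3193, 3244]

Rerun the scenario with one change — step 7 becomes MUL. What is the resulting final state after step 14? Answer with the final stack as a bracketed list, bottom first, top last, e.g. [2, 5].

(re-executing from step 7 with the substitution; state before step 7: [-4, 99, -22, 31])
7 | MUL | [-4, 99, -682]
8 | PUSH -51 | [-4, 99, -682, -51]
9 | MUL | [-4, 99, 34782]
10 | SUB | [-4, -34683]
11 | DUP | [-4, -34683, -34683]
12 | SWAP | [-4, -34683, -34683]
13 | PUSH -51 | [-4, -34683, -34683, -51]
14 | SUB | [-4, -34683, -34632]

[-4, -34683, -34632]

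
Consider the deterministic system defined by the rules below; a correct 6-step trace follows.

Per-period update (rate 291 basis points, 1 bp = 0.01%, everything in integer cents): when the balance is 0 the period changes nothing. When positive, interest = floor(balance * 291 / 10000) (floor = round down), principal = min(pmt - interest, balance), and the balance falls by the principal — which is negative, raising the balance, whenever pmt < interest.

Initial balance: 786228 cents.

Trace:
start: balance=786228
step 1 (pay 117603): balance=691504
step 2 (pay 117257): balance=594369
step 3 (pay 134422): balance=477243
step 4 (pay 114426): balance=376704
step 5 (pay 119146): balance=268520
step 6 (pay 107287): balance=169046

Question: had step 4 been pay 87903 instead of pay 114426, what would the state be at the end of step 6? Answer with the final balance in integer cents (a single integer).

197135

(re-executing from step 4 with the substitution; state before step 4: balance=477243)
step 4 (pay 87903): balance=403227
step 5 (pay 119146): balance=295814
step 6 (pay 107287): balance=197135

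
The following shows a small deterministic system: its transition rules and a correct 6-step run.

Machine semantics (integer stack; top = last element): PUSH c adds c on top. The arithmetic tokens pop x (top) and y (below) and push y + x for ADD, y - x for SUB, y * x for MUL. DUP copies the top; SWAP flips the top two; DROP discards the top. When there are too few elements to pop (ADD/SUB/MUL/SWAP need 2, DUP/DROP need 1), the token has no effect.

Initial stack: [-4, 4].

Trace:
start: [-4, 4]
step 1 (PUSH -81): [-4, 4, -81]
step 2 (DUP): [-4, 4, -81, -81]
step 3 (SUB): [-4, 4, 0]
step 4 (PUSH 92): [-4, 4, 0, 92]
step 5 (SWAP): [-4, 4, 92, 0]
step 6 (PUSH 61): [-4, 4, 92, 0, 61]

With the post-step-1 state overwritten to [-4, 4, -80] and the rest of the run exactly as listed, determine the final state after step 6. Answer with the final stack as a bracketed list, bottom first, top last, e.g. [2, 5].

[-4, 4, 92, 0, 61]

state after step 1 := [-4, 4, -80]
step 2 (DUP): [-4, 4, -80, -80]
step 3 (SUB): [-4, 4, 0]
step 4 (PUSH 92): [-4, 4, 0, 92]
step 5 (SWAP): [-4, 4, 92, 0]
step 6 (PUSH 61): [-4, 4, 92, 0, 61]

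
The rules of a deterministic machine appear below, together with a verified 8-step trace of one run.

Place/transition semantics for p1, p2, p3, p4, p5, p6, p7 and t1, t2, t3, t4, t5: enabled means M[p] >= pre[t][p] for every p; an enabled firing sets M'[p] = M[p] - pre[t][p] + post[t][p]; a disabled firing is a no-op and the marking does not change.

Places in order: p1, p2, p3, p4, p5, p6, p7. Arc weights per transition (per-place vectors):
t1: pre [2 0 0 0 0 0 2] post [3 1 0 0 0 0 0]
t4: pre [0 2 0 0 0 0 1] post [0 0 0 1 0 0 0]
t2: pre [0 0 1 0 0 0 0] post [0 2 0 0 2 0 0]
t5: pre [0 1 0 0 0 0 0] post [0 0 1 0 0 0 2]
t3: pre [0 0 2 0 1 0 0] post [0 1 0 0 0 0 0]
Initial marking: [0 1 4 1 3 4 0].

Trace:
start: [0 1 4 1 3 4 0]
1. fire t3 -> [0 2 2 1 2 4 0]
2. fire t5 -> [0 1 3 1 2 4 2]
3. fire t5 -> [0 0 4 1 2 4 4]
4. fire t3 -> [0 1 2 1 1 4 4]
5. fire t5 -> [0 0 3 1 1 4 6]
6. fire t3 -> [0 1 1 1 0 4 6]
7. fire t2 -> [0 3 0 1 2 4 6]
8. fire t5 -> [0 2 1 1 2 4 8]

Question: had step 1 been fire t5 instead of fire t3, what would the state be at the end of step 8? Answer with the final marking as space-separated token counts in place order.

(re-executing from step 1 with the substitution; state before step 1: [0 1 4 1 3 4 0])
1. fire t5 -> [0 0 5 1 3 4 2]
2. fire t5 -> [0 0 5 1 3 4 2]
3. fire t5 -> [0 0 5 1 3 4 2]
4. fire t3 -> [0 1 3 1 2 4 2]
5. fire t5 -> [0 0 4 1 2 4 4]
6. fire t3 -> [0 1 2 1 1 4 4]
7. fire t2 -> [0 3 1 1 3 4 4]
8. fire t5 -> [0 2 2 1 3 4 6]

0 2 2 1 3 4 6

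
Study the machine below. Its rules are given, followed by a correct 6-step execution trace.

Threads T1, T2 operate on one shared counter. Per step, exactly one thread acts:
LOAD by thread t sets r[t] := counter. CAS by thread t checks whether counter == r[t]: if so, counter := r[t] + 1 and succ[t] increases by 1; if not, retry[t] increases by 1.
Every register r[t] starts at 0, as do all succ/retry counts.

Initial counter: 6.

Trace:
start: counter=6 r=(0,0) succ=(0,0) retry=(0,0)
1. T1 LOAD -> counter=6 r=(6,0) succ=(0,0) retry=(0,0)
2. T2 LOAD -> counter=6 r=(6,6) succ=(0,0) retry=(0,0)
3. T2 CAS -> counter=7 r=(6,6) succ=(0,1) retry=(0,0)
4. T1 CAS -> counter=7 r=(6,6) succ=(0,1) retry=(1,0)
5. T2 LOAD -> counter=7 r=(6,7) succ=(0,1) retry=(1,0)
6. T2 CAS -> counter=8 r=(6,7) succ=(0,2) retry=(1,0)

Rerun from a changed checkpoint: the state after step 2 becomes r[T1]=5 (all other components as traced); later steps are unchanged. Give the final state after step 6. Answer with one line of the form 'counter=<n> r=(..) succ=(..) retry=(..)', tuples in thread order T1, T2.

counter=8 r=(5,7) succ=(0,2) retry=(1,0)

state after step 2 := counter=6 r=(5,6) succ=(0,0) retry=(0,0)
3. T2 CAS -> counter=7 r=(5,6) succ=(0,1) retry=(0,0)
4. T1 CAS -> counter=7 r=(5,6) succ=(0,1) retry=(1,0)
5. T2 LOAD -> counter=7 r=(5,7) succ=(0,1) retry=(1,0)
6. T2 CAS -> counter=8 r=(5,7) succ=(0,2) retry=(1,0)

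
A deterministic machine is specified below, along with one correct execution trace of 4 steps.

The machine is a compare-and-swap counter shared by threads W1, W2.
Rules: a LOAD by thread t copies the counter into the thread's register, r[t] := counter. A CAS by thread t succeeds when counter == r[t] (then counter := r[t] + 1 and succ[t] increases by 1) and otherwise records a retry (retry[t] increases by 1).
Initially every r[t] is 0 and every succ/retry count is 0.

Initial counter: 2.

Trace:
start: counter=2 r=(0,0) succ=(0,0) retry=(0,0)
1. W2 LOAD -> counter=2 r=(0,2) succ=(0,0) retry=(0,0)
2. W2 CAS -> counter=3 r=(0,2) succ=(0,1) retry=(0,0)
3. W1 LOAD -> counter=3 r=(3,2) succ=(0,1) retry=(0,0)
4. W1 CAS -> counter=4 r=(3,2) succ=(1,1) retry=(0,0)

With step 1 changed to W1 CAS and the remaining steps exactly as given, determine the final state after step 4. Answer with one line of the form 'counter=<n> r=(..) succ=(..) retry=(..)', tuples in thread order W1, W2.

counter=3 r=(2,0) succ=(1,0) retry=(1,1)

(re-executing from step 1 with the substitution; state before step 1: counter=2 r=(0,0) succ=(0,0) retry=(0,0))
1. W1 CAS -> counter=2 r=(0,0) succ=(0,0) retry=(1,0)
2. W2 CAS -> counter=2 r=(0,0) succ=(0,0) retry=(1,1)
3. W1 LOAD -> counter=2 r=(2,0) succ=(0,0) retry=(1,1)
4. W1 CAS -> counter=3 r=(2,0) succ=(1,0) retry=(1,1)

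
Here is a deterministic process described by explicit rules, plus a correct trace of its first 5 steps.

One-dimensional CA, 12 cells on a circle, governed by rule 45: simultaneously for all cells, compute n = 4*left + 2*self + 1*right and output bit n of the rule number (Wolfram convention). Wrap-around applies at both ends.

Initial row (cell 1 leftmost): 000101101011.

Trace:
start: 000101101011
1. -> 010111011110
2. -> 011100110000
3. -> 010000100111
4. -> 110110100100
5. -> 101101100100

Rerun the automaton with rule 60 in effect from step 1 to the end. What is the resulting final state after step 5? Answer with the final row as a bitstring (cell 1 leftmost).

011101000011

(re-executing steps 1..5 under rule 60; state before step 1: 000101101011)
1. -> 100111011110
2. -> 110100110001
3. -> 001110101001
4. -> 101001111101
5. -> 011101000011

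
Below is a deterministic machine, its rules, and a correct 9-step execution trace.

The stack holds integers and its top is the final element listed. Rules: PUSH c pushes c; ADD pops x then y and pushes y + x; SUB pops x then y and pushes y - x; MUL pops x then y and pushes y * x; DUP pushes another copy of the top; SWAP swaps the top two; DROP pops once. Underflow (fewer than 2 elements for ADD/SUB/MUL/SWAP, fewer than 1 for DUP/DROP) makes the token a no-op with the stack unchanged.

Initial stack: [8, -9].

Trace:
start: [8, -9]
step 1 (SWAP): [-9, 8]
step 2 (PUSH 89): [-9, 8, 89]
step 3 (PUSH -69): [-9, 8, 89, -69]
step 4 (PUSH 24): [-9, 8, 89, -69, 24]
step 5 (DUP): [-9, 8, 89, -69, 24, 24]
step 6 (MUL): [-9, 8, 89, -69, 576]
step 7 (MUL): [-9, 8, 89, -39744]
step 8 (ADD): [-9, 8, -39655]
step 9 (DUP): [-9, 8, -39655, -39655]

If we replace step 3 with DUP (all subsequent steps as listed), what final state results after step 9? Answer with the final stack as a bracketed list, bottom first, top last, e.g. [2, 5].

[-9, 8, 51353, 51353]

(re-executing from step 3 with the substitution; state before step 3: [-9, 8, 89])
step 3 (DUP): [-9, 8, 89, 89]
step 4 (PUSH 24): [-9, 8, 89, 89, 24]
step 5 (DUP): [-9, 8, 89, 89, 24, 24]
step 6 (MUL): [-9, 8, 89, 89, 576]
step 7 (MUL): [-9, 8, 89, 51264]
step 8 (ADD): [-9, 8, 51353]
step 9 (DUP): [-9, 8, 51353, 51353]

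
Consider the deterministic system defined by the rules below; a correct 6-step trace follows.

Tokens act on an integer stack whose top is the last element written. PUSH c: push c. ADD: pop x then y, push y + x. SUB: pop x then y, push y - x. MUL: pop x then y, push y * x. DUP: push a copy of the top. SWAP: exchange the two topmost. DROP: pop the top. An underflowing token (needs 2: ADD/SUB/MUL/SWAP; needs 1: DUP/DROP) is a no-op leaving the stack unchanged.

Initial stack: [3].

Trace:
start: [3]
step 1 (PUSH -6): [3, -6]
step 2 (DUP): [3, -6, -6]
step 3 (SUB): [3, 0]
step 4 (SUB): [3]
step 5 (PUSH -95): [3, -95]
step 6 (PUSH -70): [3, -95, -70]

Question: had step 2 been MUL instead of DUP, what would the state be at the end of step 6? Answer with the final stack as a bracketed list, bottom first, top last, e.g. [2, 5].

[-18, -95, -70]

(re-executing from step 2 with the substitution; state before step 2: [3, -6])
step 2 (MUL): [-18]
step 3 (SUB): [-18]
step 4 (SUB): [-18]
step 5 (PUSH -95): [-18, -95]
step 6 (PUSH -70): [-18, -95, -70]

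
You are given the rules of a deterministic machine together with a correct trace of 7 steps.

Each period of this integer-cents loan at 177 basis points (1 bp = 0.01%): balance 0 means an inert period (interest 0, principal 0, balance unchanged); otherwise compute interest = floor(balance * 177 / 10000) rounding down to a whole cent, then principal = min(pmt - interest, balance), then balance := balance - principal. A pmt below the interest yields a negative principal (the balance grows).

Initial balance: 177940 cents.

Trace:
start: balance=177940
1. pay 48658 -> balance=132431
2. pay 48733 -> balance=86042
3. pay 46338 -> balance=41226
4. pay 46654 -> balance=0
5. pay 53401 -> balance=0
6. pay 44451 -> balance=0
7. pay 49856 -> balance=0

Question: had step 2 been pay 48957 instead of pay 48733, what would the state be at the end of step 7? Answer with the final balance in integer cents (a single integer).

(re-executing from step 2 with the substitution; state before step 2: balance=132431)
2. pay 48957 -> balance=85818
3. pay 46338 -> balance=40998
4. pay 46654 -> balance=0
5. pay 53401 -> balance=0
6. pay 44451 -> balance=0
7. pay 49856 -> balance=0

0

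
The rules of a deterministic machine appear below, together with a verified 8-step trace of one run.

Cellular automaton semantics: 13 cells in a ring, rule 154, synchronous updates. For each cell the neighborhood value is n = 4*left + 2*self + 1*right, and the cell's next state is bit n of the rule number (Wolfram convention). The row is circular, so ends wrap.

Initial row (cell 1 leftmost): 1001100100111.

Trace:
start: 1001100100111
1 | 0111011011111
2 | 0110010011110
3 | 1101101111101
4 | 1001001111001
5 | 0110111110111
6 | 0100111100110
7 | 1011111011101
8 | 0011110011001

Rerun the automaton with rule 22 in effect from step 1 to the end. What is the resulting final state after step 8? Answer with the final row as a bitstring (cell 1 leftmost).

1101100000000

(re-executing steps 1..8 under rule 22; state before step 1: 1001100100111)
1 | 0110011111000
2 | 1001100000100
3 | 1110010001111
4 | 0001111010000
5 | 0010000011000
6 | 0111000100100
7 | 1000101111110
8 | 1101100000000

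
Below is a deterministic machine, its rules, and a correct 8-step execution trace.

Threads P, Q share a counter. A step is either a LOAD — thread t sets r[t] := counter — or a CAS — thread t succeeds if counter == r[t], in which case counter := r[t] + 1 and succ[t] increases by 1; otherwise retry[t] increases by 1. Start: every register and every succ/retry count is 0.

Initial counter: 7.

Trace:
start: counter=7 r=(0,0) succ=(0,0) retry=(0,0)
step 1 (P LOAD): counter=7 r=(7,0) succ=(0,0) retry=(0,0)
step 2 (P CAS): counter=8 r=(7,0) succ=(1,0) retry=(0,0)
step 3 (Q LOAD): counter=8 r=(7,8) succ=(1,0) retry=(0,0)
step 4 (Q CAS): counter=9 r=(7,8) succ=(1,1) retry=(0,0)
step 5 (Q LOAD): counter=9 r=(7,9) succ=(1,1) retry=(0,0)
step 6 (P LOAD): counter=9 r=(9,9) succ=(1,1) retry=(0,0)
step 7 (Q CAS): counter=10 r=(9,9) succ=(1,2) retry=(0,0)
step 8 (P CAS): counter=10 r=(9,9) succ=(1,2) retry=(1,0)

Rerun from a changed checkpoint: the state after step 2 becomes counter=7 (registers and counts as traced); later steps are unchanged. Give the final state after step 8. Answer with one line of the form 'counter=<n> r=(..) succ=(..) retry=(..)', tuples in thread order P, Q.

counter=9 r=(8,8) succ=(1,2) retry=(1,0)

state after step 2 := counter=7 r=(7,0) succ=(1,0) retry=(0,0)
step 3 (Q LOAD): counter=7 r=(7,7) succ=(1,0) retry=(0,0)
step 4 (Q CAS): counter=8 r=(7,7) succ=(1,1) retry=(0,0)
step 5 (Q LOAD): counter=8 r=(7,8) succ=(1,1) retry=(0,0)
step 6 (P LOAD): counter=8 r=(8,8) succ=(1,1) retry=(0,0)
step 7 (Q CAS): counter=9 r=(8,8) succ=(1,2) retry=(0,0)
step 8 (P CAS): counter=9 r=(8,8) succ=(1,2) retry=(1,0)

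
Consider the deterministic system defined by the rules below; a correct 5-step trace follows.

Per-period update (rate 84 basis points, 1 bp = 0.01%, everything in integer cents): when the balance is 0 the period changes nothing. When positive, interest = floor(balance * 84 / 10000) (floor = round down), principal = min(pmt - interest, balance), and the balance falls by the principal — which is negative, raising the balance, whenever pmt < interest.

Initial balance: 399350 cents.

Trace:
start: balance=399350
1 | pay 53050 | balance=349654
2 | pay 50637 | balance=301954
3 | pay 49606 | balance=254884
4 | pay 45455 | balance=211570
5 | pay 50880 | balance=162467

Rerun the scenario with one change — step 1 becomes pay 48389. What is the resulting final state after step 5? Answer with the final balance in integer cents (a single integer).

(re-executing from step 1 with the substitution; state before step 1: balance=399350)
1 | pay 48389 | balance=354315
2 | pay 50637 | balance=306654
3 | pay 49606 | balance=259623
4 | pay 45455 | balance=216348
5 | pay 50880 | balance=167285

167285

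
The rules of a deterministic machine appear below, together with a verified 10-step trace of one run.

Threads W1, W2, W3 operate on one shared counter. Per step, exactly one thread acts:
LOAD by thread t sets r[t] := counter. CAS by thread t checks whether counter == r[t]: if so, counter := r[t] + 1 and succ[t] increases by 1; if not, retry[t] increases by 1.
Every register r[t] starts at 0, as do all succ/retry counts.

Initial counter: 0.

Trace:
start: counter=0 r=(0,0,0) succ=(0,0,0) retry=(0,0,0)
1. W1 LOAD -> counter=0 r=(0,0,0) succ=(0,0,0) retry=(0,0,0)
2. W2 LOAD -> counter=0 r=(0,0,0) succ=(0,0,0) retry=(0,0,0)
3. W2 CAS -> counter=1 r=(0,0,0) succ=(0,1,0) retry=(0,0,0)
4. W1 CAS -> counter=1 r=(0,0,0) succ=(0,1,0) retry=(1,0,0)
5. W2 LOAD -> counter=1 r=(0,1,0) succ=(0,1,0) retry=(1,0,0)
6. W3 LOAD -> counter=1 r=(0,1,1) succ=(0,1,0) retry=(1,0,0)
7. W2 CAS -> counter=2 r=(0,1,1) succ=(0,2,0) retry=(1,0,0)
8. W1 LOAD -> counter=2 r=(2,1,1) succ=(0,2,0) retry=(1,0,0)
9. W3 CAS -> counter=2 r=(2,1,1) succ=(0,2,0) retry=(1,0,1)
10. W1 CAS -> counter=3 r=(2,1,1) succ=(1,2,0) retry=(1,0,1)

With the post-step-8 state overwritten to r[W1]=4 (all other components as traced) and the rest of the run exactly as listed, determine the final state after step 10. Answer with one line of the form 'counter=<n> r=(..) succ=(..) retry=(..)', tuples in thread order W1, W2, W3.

state after step 8 := counter=2 r=(4,1,1) succ=(0,2,0) retry=(1,0,0)
9. W3 CAS -> counter=2 r=(4,1,1) succ=(0,2,0) retry=(1,0,1)
10. W1 CAS -> counter=2 r=(4,1,1) succ=(0,2,0) retry=(2,0,1)

counter=2 r=(4,1,1) succ=(0,2,0) retry=(2,0,1)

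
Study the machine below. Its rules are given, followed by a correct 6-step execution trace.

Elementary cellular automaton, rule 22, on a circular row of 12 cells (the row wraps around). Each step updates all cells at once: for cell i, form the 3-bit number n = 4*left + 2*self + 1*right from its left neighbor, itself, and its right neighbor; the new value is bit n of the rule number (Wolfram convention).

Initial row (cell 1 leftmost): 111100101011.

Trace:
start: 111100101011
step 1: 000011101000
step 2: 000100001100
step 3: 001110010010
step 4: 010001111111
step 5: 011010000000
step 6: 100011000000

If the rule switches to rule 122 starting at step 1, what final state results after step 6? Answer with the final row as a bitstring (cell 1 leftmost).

(re-executing steps 1..6 under rule 122; state before step 1: 111100101011)
step 1: 000111010110
step 2: 001101101111
step 3: 111111111001
step 4: 000000001111
step 5: 100000011001
step 6: 110000111111

110000111111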